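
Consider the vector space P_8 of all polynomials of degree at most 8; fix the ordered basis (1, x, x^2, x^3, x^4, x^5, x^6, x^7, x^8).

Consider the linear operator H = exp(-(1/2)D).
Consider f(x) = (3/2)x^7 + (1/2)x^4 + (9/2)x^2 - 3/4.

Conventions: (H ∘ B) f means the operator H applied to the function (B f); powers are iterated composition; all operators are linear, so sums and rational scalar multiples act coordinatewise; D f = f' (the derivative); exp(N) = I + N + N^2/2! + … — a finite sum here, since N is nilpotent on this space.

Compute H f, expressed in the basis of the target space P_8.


order-1 term: -(21/4)x^6 - x^3 - (9/2)x
order-2 term: (63/8)x^5 + (3/4)x^2 + 9/8
order-3 term: -(105/16)x^4 - (1/4)x
order-4 term: (105/32)x^3 + 1/32
order-5 term: -(63/64)x^2
order-6 term: (21/128)x
order-7 term: -3/256
the series for exp(-(1/2)D) f terminates at order 7
exp(-(1/2)D) f = (3/2)x^7 - (21/4)x^6 + (63/8)x^5 - (97/16)x^4 + (73/32)x^3 + (273/64)x^2 - (587/128)x + 101/256

the image equals g(x) = (3/2)x^7 - (21/4)x^6 + (63/8)x^5 - (97/16)x^4 + (73/32)x^3 + (273/64)x^2 - (587/128)x + 101/256


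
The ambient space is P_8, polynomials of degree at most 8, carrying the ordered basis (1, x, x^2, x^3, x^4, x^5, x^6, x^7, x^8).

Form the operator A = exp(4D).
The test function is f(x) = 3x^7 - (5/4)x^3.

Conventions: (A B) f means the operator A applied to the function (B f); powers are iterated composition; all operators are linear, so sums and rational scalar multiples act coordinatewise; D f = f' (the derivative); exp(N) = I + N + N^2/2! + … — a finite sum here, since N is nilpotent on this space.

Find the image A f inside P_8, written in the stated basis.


order-1 term: 84x^6 - 15x^2
order-2 term: 1008x^5 - 60x
order-3 term: 6720x^4 - 80
order-4 term: 26880x^3
order-5 term: 64512x^2
order-6 term: 86016x
order-7 term: 49152
the series for exp(4D) f terminates at order 7
exp(4D) f = 3x^7 + 84x^6 + 1008x^5 + 6720x^4 + (107515/4)x^3 + 64497x^2 + 85956x + 49072

the image equals g(x) = 3x^7 + 84x^6 + 1008x^5 + 6720x^4 + (107515/4)x^3 + 64497x^2 + 85956x + 49072


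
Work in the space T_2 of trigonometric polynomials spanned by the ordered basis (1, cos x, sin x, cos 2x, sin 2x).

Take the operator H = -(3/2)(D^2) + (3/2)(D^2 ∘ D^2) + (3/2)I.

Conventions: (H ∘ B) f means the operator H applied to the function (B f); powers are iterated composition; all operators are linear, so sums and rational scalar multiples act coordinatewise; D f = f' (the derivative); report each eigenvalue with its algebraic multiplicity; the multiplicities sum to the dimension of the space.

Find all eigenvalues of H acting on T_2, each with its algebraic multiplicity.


λ = 3/2 (multiplicity 1), λ = 9/2 (multiplicity 2), λ = 63/2 (multiplicity 2)

image of 1: 3/2
image of cos x: (9/2)cos x
image of sin x: (9/2)sin x
image of cos 2x: (63/2)cos 2x
image of sin 2x: (63/2)sin 2x
the matrix is diagonal; its diagonal is (3/2, 9/2, 9/2, 63/2, 63/2)
for a triangular matrix the eigenvalues are the diagonal entries, with algebraic multiplicity their repetition count


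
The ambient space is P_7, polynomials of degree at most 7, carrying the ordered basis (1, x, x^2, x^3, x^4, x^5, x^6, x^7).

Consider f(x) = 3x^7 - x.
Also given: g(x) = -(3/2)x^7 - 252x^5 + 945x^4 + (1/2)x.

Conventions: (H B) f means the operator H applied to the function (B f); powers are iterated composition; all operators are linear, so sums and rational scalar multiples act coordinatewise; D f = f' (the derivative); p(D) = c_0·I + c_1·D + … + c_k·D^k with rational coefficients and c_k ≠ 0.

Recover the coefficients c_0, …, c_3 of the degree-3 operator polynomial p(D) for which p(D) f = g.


p(D) = -(1/2)·I − 2·D^2 + (3/2)·D^3, i.e. c_0 = -1/2, c_1 = 0, c_2 = -2, c_3 = 3/2

D^0 f = 3x^7 - x
D^1 f = 21x^6 - 1
D^2 f = 126x^5
D^3 f = 630x^4
matching coefficients of g against c_0 f + c_1 Df + … from the top degree down determines the c_i
solution: c_0 = -1/2, c_1 = 0, c_2 = -2, c_3 = 3/2


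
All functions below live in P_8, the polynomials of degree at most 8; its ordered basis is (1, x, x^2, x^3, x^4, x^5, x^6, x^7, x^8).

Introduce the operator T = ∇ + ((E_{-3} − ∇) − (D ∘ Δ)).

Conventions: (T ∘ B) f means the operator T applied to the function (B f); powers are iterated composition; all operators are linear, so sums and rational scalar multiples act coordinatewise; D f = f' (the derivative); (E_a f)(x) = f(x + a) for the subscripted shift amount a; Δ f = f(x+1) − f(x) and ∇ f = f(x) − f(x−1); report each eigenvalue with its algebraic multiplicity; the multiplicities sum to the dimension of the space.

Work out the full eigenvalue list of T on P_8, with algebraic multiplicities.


image of 1: 1
image of x: x - 3
image of x^2: x^2 - 6x + 7
image of x^3: x^3 - 9x^2 + 21x - 30
image of x^4: x^4 - 12x^3 + 42x^2 - 120x + 77
image of x^5: x^5 - 15x^4 + 70x^3 - 300x^2 + 385x - 248
image of x^6: x^6 - 18x^5 + 105x^4 - 600x^3 + 1155x^2 - 1488x + 723
image of x^7: x^7 - 21x^6 + 147x^5 - 1050x^4 + 2695x^3 - 5208x^2 + 5061x - 2194
image of x^8: x^8 - 24x^7 + 196x^6 - 1680x^5 + 5390x^4 - 13888x^3 + 20244x^2 - 17552x + 6553
the matrix is upper triangular; its diagonal is (1, 1, 1, 1, 1, 1, 1, 1, 1)
for a triangular matrix the eigenvalues are the diagonal entries, with algebraic multiplicity their repetition count

λ = 1 (multiplicity 9)


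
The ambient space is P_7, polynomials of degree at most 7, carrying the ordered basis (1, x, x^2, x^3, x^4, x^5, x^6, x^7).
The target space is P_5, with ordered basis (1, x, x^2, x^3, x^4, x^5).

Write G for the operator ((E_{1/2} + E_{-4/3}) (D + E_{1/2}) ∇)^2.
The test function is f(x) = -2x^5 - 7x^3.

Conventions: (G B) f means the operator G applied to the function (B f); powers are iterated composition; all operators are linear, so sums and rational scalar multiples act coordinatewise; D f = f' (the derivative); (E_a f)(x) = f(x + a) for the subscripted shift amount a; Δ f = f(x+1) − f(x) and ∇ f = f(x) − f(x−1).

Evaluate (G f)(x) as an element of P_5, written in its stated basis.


∇ f = -10x^4 + 20x^3 - 41x^2 + 31x - 9
D ∇ f = -40x^3 + 60x^2 - 82x + 31
E_{1/2} ∇ f = -10x^4 - 26x^2 - 15/8
(D + E_{1/2}) ∇ f = -10x^4 - 40x^3 + 34x^2 - 82x + 233/8
E_{1/2} (D + E_{1/2}) ∇ f = -10x^4 - 60x^3 - 41x^2 - 83x - 9
E_{-4/3} (D + E_{1/2}) ∇ f = -10x^4 + (40/3)x^3 + (262/3)x^2 - (7862/27)x + 169849/648
(E_{1/2} + E_{-4/3}) (D + E_{1/2}) ∇ f = -20x^4 - (140/3)x^3 + (139/3)x^2 - (10103/27)x + 164017/648
∇ ((E_{1/2} + E_{-4/3}) (D + E_{1/2}) ∇) f = -80x^3 - 20x^2 + (458/3)x - 12074/27
D ∇ ((E_{1/2} + E_{-4/3}) (D + E_{1/2}) ∇) f = -240x^2 - 40x + 458/3
E_{1/2} ∇ ((E_{1/2} + E_{-4/3}) (D + E_{1/2}) ∇) f = -80x^3 - 140x^2 + (218/3)x - 10418/27
(D + E_{1/2}) ∇ ((E_{1/2} + E_{-4/3}) (D + E_{1/2}) ∇) f = -80x^3 - 380x^2 + (98/3)x - 6296/27
E_{1/2} (D + E_{1/2}) ∇ ((E_{1/2} + E_{-4/3}) (D + E_{1/2}) ∇) f = -80x^3 - 500x^2 - (1222/3)x - 8690/27
E_{-4/3} (D + E_{1/2}) ∇ ((E_{1/2} + E_{-4/3}) (D + E_{1/2}) ∇) f = -80x^3 - 60x^2 + (1858/3)x - 2288/3
(E_{1/2} + E_{-4/3}) (D + E_{1/2}) ∇ ((E_{1/2} + E_{-4/3}) (D + E_{1/2}) ∇) f = -160x^3 - 560x^2 + 212x - 29282/27

g(x) = -160x^3 - 560x^2 + 212x - 29282/27


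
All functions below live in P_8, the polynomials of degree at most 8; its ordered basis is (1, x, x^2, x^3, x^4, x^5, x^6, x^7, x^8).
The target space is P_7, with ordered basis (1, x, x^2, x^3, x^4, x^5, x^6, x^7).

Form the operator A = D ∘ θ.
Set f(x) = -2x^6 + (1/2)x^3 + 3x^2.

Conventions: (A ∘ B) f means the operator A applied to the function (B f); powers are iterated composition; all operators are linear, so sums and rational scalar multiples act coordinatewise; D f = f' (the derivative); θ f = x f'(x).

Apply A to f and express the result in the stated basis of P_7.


θ f = -12x^6 + (3/2)x^3 + 6x^2
D θ f = -72x^5 + (9/2)x^2 + 12x

g(x) = -72x^5 + (9/2)x^2 + 12x


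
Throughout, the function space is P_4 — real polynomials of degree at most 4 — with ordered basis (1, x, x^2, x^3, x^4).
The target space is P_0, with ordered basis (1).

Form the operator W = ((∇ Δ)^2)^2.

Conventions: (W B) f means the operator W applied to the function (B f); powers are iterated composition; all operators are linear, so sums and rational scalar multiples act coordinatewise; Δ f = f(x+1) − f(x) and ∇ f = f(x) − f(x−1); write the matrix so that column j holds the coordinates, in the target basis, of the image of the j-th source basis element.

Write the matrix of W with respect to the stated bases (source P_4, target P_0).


image of 1: 0
image of x: 0
image of x^2: 0
image of x^3: 0
image of x^4: 0
each image's coordinates form column j of the matrix

the matrix is [[0, 0, 0, 0, 0]] (rows listed top to bottom)


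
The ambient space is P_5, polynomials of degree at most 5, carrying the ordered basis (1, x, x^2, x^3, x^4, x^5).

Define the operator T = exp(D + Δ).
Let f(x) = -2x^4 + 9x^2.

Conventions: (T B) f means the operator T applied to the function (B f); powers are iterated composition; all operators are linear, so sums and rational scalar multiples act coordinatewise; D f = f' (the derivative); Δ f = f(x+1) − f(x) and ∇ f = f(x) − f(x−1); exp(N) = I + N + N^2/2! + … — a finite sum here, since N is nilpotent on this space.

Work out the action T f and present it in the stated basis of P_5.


order-1 term: -16x^3 - 12x^2 + 28x + 7
order-2 term: -48x^2 - 48x + 14
order-3 term: -64x - 48
order-4 term: -32
the series for exp(D + Δ) f terminates at order 4
exp(D + Δ) f = -2x^4 - 16x^3 - 51x^2 - 84x - 59

the result is g(x) = -2x^4 - 16x^3 - 51x^2 - 84x - 59


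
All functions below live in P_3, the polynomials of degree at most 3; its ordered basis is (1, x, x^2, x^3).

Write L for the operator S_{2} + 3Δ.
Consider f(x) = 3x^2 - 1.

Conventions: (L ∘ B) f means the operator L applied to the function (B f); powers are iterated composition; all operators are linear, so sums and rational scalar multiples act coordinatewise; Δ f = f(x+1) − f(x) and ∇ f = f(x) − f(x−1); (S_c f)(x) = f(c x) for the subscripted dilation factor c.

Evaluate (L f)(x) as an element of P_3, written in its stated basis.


S_{2} f = 12x^2 - 1
Δ f = 6x + 3
(3Δ) f = 18x + 9
(S_{2} + 3Δ) f = 12x^2 + 18x + 8

the result is g(x) = 12x^2 + 18x + 8


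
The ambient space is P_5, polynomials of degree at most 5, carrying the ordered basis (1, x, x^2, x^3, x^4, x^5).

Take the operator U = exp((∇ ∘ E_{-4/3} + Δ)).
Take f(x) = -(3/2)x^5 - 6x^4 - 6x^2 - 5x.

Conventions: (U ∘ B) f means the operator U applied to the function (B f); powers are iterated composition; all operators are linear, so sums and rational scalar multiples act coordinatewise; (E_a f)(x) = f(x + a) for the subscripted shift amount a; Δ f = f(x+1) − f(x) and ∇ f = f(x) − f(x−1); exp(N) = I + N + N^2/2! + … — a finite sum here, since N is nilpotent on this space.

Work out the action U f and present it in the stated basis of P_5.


g(x) = -(3/2)x^5 - 21x^4 - 68x^3 - 104x^2 - (3581/9)x - 6493/27

order-1 term: -15x^4 - 8x^3 - 74x^2 - (944/9)x + 1619/27
order-2 term: -60x^3 + 96x^2 - 456x + 1256/9
order-3 term: -120x^2 + 288x - 616
order-4 term: -120x + 224
order-5 term: -48
the series for exp((∇ ∘ E_{-4/3} + Δ)) f terminates at order 5
exp((∇ ∘ E_{-4/3} + Δ)) f = -(3/2)x^5 - 21x^4 - 68x^3 - 104x^2 - (3581/9)x - 6493/27


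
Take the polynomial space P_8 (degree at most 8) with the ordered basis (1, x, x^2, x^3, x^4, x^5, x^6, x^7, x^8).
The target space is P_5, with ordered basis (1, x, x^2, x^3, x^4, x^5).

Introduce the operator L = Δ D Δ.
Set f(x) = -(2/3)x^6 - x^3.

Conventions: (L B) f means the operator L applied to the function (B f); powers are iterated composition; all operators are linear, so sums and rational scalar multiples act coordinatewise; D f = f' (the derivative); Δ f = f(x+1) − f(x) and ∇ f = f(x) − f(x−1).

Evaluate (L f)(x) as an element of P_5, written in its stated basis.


the result is g(x) = -80x^3 - 240x^2 - 280x - 126

Δ f = -4x^5 - 10x^4 - (40/3)x^3 - 13x^2 - 7x - 5/3
D Δ f = -20x^4 - 40x^3 - 40x^2 - 26x - 7
Δ D Δ f = -80x^3 - 240x^2 - 280x - 126


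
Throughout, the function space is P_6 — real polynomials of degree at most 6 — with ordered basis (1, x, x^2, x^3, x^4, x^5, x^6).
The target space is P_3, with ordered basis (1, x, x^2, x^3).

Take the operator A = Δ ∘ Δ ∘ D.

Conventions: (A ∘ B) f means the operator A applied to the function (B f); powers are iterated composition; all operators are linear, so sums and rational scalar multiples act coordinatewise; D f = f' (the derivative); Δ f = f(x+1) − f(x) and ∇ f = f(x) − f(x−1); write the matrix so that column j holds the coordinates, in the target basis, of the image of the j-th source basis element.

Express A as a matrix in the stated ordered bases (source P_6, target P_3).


the matrix is [[0, 0, 0, 6, 24, 70, 180]; [0, 0, 0, 0, 24, 120, 420]; [0, 0, 0, 0, 0, 60, 360]; [0, 0, 0, 0, 0, 0, 120]] (rows listed top to bottom)

image of 1: 0
image of x: 0
image of x^2: 0
image of x^3: 6
image of x^4: 24x + 24
image of x^5: 60x^2 + 120x + 70
image of x^6: 120x^3 + 360x^2 + 420x + 180
each image's coordinates form column j of the matrix


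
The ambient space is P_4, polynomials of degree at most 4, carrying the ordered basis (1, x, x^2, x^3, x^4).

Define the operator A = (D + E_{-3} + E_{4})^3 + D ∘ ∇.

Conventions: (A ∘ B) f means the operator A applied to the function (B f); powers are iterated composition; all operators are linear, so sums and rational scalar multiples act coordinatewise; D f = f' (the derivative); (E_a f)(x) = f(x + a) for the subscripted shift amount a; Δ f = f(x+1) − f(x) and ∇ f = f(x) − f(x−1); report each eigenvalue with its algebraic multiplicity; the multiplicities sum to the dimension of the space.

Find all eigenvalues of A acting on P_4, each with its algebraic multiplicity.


λ = 8 (multiplicity 5)

image of 1: 8
image of x: 8x + 24
image of x^2: 8x^2 + 48x + 350
image of x^3: 8x^3 + 72x^2 + 1050x + 2289
image of x^4: 8x^4 + 96x^3 + 2100x^2 + 9156x + 33700
the matrix is upper triangular; its diagonal is (8, 8, 8, 8, 8)
for a triangular matrix the eigenvalues are the diagonal entries, with algebraic multiplicity their repetition count


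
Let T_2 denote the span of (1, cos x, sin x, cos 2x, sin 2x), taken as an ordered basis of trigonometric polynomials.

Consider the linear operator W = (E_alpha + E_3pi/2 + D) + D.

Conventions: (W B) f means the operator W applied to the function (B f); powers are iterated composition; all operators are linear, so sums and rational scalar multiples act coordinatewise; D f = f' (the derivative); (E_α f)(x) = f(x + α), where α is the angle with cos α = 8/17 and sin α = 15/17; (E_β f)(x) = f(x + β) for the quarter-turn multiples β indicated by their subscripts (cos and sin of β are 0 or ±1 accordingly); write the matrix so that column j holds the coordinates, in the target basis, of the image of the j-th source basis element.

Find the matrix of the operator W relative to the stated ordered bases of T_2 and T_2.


image of 1: 2
image of cos x: (8/17)cos x - (32/17)sin x
image of sin x: (32/17)cos x + (8/17)sin x
image of cos 2x: -(450/289)cos 2x - (1396/289)sin 2x
image of sin 2x: (1396/289)cos 2x - (450/289)sin 2x
each image's coordinates form column j of the matrix

the matrix is [[2, 0, 0, 0, 0]; [0, 8/17, 32/17, 0, 0]; [0, -32/17, 8/17, 0, 0]; [0, 0, 0, -450/289, 1396/289]; [0, 0, 0, -1396/289, -450/289]] (rows listed top to bottom)


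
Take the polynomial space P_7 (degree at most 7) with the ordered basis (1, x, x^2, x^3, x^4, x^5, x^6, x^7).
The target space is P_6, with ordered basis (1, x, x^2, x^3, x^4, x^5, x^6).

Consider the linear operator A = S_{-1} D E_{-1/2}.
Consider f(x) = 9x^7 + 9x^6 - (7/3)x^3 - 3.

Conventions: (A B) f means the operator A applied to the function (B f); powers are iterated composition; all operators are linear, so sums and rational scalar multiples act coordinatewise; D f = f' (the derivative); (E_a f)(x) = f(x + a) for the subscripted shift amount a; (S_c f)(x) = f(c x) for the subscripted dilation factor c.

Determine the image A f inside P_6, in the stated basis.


the image equals g(x) = 63x^6 + 135x^5 + (405/4)x^4 + (45/2)x^3 - (247/16)x^2 - (193/16)x - 157/64

E_{-1/2} f = 9x^7 - (45/2)x^6 + (81/4)x^5 - (45/8)x^4 - (247/48)x^3 + (193/32)x^2 - (157/64)x - 1013/384
D E_{-1/2} f = 63x^6 - 135x^5 + (405/4)x^4 - (45/2)x^3 - (247/16)x^2 + (193/16)x - 157/64
S_{-1} D E_{-1/2} f = 63x^6 + 135x^5 + (405/4)x^4 + (45/2)x^3 - (247/16)x^2 - (193/16)x - 157/64


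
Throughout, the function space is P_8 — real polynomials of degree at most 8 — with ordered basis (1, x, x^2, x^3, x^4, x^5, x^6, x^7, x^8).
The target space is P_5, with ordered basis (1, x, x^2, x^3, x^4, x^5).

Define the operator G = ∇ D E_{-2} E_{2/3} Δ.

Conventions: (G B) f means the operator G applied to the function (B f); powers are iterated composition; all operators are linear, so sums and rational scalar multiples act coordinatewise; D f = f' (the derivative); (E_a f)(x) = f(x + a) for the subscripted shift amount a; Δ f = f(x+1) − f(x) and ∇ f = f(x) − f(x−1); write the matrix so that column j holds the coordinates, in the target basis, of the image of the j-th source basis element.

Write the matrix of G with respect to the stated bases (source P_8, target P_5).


the matrix is [[0, 0, 0, 6, -32, 350/3, -3280/9, 28378/27, -234304/81]; [0, 0, 0, 0, 24, -160, 700, -22960/9, 227024/27]; [0, 0, 0, 0, 0, 60, -480, 2450, -91840/9]; [0, 0, 0, 0, 0, 0, 120, -1120, 19600/3]; [0, 0, 0, 0, 0, 0, 0, 210, -2240]; [0, 0, 0, 0, 0, 0, 0, 0, 336]] (rows listed top to bottom)

image of 1: 0
image of x: 0
image of x^2: 0
image of x^3: 6
image of x^4: 24x - 32
image of x^5: 60x^2 - 160x + 350/3
image of x^6: 120x^3 - 480x^2 + 700x - 3280/9
image of x^7: 210x^4 - 1120x^3 + 2450x^2 - (22960/9)x + 28378/27
image of x^8: 336x^5 - 2240x^4 + (19600/3)x^3 - (91840/9)x^2 + (227024/27)x - 234304/81
each image's coordinates form column j of the matrix


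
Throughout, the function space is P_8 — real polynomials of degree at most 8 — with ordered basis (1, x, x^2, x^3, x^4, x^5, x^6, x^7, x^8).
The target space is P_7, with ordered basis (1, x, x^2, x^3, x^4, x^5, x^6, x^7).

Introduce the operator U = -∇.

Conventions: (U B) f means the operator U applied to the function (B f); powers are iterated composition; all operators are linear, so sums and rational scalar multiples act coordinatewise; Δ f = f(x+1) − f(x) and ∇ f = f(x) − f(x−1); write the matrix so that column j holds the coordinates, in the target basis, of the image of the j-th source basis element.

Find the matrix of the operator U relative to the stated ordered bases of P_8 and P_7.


image of 1: 0
image of x: -1
image of x^2: -2x + 1
image of x^3: -3x^2 + 3x - 1
image of x^4: -4x^3 + 6x^2 - 4x + 1
image of x^5: -5x^4 + 10x^3 - 10x^2 + 5x - 1
image of x^6: -6x^5 + 15x^4 - 20x^3 + 15x^2 - 6x + 1
image of x^7: -7x^6 + 21x^5 - 35x^4 + 35x^3 - 21x^2 + 7x - 1
image of x^8: -8x^7 + 28x^6 - 56x^5 + 70x^4 - 56x^3 + 28x^2 - 8x + 1
each image's coordinates form column j of the matrix

the matrix is [[0, -1, 1, -1, 1, -1, 1, -1, 1]; [0, 0, -2, 3, -4, 5, -6, 7, -8]; [0, 0, 0, -3, 6, -10, 15, -21, 28]; [0, 0, 0, 0, -4, 10, -20, 35, -56]; [0, 0, 0, 0, 0, -5, 15, -35, 70]; [0, 0, 0, 0, 0, 0, -6, 21, -56]; [0, 0, 0, 0, 0, 0, 0, -7, 28]; [0, 0, 0, 0, 0, 0, 0, 0, -8]] (rows listed top to bottom)


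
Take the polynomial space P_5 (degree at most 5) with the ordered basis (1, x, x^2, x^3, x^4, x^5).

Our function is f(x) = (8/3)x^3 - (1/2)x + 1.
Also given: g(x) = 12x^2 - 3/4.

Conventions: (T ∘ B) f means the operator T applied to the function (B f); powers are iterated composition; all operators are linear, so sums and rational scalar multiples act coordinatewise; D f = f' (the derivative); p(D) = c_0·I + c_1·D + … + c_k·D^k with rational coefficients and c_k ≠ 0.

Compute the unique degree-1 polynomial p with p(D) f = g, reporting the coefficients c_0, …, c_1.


c_0 = 0, c_1 = 3/2

D^0 f = (8/3)x^3 - (1/2)x + 1
D^1 f = 8x^2 - 1/2
matching coefficients of g against c_0 f + c_1 Df + … from the top degree down determines the c_i
solution: c_0 = 0, c_1 = 3/2


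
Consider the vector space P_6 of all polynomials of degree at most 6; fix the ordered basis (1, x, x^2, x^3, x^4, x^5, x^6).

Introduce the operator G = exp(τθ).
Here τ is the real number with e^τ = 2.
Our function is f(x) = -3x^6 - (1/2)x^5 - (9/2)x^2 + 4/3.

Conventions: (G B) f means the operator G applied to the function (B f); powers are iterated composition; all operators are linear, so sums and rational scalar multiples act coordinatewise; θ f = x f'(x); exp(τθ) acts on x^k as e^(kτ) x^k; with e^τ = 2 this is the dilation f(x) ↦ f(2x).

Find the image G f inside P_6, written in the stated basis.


exp(τθ) x^k = e^(kτ) x^k; with e^τ = 2 this sends x^k to 2^k x^k
x^2 ↦ 4 x^2
x^5 ↦ 32 x^5
x^6 ↦ 64 x^6
applying this coordinatewise to f: exp(τθ) f = -192x^6 - 16x^5 - 18x^2 + 4/3

the image equals g(x) = -192x^6 - 16x^5 - 18x^2 + 4/3


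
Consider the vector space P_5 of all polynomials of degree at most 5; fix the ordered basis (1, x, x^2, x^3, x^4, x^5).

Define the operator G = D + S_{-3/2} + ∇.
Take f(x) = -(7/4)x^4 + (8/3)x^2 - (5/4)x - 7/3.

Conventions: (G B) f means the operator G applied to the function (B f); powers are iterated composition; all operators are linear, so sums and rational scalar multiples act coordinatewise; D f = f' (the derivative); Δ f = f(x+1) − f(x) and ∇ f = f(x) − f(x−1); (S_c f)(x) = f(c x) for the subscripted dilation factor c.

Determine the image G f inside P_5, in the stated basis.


the image equals g(x) = -(567/64)x^4 - 14x^3 + (33/2)x^2 + (133/24)x - 23/4

D f = -7x^3 + (16/3)x - 5/4
S_{-3/2} f = -(567/64)x^4 + 6x^2 + (15/8)x - 7/3
∇ f = -7x^3 + (21/2)x^2 - (5/3)x - 13/6
(D + S_{-3/2} + ∇) f = -(567/64)x^4 - 14x^3 + (33/2)x^2 + (133/24)x - 23/4


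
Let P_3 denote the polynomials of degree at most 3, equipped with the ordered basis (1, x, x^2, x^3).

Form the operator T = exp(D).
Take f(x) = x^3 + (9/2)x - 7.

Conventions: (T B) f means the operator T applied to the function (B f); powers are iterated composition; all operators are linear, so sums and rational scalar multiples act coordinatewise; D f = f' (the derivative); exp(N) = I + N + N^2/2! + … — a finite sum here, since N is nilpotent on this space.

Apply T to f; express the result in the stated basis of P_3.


the result is g(x) = x^3 + 3x^2 + (15/2)x - 3/2

order-1 term: 3x^2 + 9/2
order-2 term: 3x
order-3 term: 1
the series for exp(D) f terminates at order 3
exp(D) f = x^3 + 3x^2 + (15/2)x - 3/2


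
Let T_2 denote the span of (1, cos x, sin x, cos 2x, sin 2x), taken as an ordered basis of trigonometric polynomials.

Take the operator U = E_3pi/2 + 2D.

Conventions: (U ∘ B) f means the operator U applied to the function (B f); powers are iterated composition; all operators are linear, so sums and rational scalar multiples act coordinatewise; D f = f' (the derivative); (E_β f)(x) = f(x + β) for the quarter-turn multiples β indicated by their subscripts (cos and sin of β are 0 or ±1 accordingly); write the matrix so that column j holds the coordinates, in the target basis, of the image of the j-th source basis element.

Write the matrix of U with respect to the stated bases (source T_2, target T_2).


image of 1: 1
image of cos x: -sin x
image of sin x: cos x
image of cos 2x: -cos 2x - 4sin 2x
image of sin 2x: 4cos 2x - sin 2x
each image's coordinates form column j of the matrix

the matrix is [[1, 0, 0, 0, 0]; [0, 0, 1, 0, 0]; [0, -1, 0, 0, 0]; [0, 0, 0, -1, 4]; [0, 0, 0, -4, -1]] (rows listed top to bottom)


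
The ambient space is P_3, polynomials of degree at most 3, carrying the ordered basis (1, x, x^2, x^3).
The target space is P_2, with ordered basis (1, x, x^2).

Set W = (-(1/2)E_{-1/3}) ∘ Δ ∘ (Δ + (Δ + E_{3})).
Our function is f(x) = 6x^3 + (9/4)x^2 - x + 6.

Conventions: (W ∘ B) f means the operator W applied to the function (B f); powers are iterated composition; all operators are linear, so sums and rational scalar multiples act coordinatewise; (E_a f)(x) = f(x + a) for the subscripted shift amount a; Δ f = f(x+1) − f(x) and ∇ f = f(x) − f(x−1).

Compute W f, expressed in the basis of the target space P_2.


the result is g(x) = -9x^2 - (381/4)x - 1009/8

Δ f = 18x^2 + (45/2)x + 29/4
Δ f = 18x^2 + (45/2)x + 29/4
E_{3} f = 6x^3 + (225/4)x^2 + (349/2)x + 741/4
(Δ + E_{3}) f = 6x^3 + (297/4)x^2 + 197x + 385/2
(Δ + (Δ + E_{3})) f = 6x^3 + (369/4)x^2 + (439/2)x + 799/4
Δ (Δ + (Δ + E_{3})) f = 18x^2 + (405/2)x + 1271/4
E_{-1/3} Δ (Δ + (Δ + E_{3})) f = 18x^2 + (381/2)x + 1009/4
(-(1/2)E_{-1/3}) Δ (Δ + (Δ + E_{3})) f = -9x^2 - (381/4)x - 1009/8


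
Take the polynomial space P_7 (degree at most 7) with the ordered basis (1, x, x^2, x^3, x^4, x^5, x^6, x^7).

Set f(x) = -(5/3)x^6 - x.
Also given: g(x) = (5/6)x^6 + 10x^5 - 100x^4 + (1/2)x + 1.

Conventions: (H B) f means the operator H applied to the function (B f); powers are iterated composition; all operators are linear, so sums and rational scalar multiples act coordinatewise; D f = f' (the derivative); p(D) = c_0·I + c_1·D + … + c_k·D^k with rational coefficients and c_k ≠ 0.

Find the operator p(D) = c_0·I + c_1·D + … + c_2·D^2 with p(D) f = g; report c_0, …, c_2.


D^0 f = -(5/3)x^6 - x
D^1 f = -10x^5 - 1
D^2 f = -50x^4
matching coefficients of g against c_0 f + c_1 Df + … from the top degree down determines the c_i
solution: c_0 = -1/2, c_1 = -1, c_2 = 2

c_0 = -1/2, c_1 = -1, c_2 = 2


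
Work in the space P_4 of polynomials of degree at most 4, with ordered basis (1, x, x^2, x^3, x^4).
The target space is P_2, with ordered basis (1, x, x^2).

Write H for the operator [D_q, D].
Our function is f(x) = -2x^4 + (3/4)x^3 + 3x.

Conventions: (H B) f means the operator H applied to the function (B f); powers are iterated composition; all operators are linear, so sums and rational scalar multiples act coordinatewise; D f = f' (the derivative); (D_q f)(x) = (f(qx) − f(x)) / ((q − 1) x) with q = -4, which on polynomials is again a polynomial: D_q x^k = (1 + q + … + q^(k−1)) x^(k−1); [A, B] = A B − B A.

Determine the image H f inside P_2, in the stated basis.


the image equals g(x) = -410x^2 - (105/4)x

D f = -8x^3 + (9/4)x^2 + 3
D_q D f = -104x^2 - (27/4)x
D_q f = 102x^3 + (39/4)x^2 + 3
D D_q f = 306x^2 + (39/2)x
[D_q, D] f = -410x^2 - (105/4)x


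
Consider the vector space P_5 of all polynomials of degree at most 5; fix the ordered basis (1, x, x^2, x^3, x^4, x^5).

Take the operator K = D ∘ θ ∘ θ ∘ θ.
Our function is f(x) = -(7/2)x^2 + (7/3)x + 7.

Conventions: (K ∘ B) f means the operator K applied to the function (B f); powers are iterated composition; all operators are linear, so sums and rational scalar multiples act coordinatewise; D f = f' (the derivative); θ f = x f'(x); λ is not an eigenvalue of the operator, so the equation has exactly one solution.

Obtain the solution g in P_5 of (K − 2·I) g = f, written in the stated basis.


g(x) = (7/4)x^2 + (77/6)x + 35/12

write g with unknown coordinates in the stated basis and equate coefficients in (K − 2·I) g = f
solving from the highest basis element down gives g = (7/4)x^2 + (77/6)x + 35/12
check: K g = 28x + 77/6
so K g − 2·g = -(7/2)x^2 + (7/3)x + 7 = f ✓


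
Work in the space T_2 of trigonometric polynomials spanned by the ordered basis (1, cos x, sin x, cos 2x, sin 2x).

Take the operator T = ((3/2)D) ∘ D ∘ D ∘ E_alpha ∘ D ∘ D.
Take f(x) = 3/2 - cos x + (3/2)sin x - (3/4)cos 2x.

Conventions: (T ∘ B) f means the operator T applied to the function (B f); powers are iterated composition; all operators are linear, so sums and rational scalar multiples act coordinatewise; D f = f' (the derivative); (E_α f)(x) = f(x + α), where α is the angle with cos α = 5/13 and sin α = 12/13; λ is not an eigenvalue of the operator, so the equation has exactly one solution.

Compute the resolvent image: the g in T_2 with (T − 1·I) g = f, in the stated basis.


write g with unknown coordinates in the stated basis and equate coefficients in (T − 1·I) g = f
solving from the highest basis element down gives g = -3/2 + (79/313)cos x - (216/313)sin x + (363/32740)cos 2x + (612/57295)sin 2x
check: T g = -(234/313)cos x + (507/626)sin x - (6048/8185)cos 2x + (612/57295)sin 2x
so T g − 1·g = 3/2 - cos x + (3/2)sin x - (3/4)cos 2x = f ✓

g(x) = -3/2 + (79/313)cos x - (216/313)sin x + (363/32740)cos 2x + (612/57295)sin 2x


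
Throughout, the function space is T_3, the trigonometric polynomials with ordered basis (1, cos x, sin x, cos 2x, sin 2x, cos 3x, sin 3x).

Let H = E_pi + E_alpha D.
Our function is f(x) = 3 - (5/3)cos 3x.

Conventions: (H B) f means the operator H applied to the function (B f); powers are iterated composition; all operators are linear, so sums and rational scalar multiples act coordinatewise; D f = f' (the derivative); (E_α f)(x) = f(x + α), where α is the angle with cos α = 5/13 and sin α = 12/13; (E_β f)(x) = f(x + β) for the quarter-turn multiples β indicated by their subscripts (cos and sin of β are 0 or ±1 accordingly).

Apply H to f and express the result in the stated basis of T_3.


E_pi f = 3 + (5/3)cos 3x
D f = 5sin 3x
E_alpha D f = -(4140/2197)cos 3x - (10175/2197)sin 3x
(E_pi + E_alpha D) f = 3 - (1435/6591)cos 3x - (10175/2197)sin 3x

the result is g(x) = 3 - (1435/6591)cos 3x - (10175/2197)sin 3x


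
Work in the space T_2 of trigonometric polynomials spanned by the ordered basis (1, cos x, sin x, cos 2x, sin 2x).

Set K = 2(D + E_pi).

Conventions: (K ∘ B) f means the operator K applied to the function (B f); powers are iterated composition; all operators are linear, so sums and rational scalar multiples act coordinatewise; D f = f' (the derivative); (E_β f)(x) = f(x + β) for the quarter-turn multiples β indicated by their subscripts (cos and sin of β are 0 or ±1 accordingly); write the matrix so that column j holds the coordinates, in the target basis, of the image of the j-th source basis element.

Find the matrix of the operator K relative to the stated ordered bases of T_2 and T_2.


image of 1: 2
image of cos x: -2cos x - 2sin x
image of sin x: 2cos x - 2sin x
image of cos 2x: 2cos 2x - 4sin 2x
image of sin 2x: 4cos 2x + 2sin 2x
each image's coordinates form column j of the matrix

the matrix is [[2, 0, 0, 0, 0]; [0, -2, 2, 0, 0]; [0, -2, -2, 0, 0]; [0, 0, 0, 2, 4]; [0, 0, 0, -4, 2]] (rows listed top to bottom)


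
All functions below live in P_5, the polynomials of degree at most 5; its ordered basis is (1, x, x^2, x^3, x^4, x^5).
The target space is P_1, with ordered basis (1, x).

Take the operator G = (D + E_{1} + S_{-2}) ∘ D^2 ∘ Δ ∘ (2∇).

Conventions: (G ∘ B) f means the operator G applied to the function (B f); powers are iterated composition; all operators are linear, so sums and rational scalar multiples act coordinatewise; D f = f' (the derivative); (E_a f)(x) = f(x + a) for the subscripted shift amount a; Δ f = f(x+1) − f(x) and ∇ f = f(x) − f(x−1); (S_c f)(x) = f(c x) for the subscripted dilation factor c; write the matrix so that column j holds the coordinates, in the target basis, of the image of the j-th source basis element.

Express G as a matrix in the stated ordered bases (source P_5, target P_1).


the matrix is [[0, 0, 0, 0, 96, 480]; [0, 0, 0, 0, 0, -240]] (rows listed top to bottom)

image of 1: 0
image of x: 0
image of x^2: 0
image of x^3: 0
image of x^4: 96
image of x^5: -240x + 480
each image's coordinates form column j of the matrix


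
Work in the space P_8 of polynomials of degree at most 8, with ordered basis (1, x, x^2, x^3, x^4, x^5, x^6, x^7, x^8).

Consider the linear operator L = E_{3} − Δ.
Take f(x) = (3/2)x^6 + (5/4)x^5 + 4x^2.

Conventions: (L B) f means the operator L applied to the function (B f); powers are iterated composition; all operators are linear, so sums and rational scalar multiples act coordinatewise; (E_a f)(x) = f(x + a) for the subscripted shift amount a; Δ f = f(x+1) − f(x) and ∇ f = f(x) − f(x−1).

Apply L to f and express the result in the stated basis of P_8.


E_{3} f = (3/2)x^6 + (113/4)x^5 + (885/4)x^4 + (1845/2)x^3 + 2164x^2 + (10869/4)x + 5733/4
Δ f = 9x^5 + (115/4)x^4 + (85/2)x^3 + 35x^2 + (93/4)x + 27/4
(-Δ) f = -9x^5 - (115/4)x^4 - (85/2)x^3 - 35x^2 - (93/4)x - 27/4
(E_{3} − Δ) f = (3/2)x^6 + (77/4)x^5 + (385/2)x^4 + 880x^3 + 2129x^2 + 2694x + 2853/2

the image equals g(x) = (3/2)x^6 + (77/4)x^5 + (385/2)x^4 + 880x^3 + 2129x^2 + 2694x + 2853/2


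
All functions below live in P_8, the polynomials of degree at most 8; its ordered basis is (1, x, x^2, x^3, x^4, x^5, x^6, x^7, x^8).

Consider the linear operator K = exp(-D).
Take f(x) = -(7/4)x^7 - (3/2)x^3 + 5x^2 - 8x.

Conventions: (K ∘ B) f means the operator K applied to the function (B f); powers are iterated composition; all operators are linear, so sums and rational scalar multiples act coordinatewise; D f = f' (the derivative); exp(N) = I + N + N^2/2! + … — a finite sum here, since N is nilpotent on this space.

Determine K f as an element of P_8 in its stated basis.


the result is g(x) = -(7/4)x^7 + (49/4)x^6 - (147/4)x^5 + (245/4)x^4 - (251/4)x^3 + (185/4)x^2 - (139/4)x + 65/4

order-1 term: (49/4)x^6 + (9/2)x^2 - 10x + 8
order-2 term: -(147/4)x^5 - (9/2)x + 5
order-3 term: (245/4)x^4 + 3/2
order-4 term: -(245/4)x^3
order-5 term: (147/4)x^2
order-6 term: -(49/4)x
order-7 term: 7/4
the series for exp(-D) f terminates at order 7
exp(-D) f = -(7/4)x^7 + (49/4)x^6 - (147/4)x^5 + (245/4)x^4 - (251/4)x^3 + (185/4)x^2 - (139/4)x + 65/4


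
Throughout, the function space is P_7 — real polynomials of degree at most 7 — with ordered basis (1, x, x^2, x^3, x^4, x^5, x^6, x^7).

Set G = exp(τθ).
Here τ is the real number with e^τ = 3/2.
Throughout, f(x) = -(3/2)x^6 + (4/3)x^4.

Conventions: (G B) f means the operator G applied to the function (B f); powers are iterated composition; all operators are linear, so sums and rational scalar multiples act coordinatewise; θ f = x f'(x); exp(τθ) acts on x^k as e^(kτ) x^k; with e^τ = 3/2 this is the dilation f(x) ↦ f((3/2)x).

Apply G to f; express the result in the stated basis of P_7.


the image equals g(x) = -(2187/128)x^6 + (27/4)x^4

exp(τθ) x^k = e^(kτ) x^k; with e^τ = 3/2 this sends x^k to (3/2)^k x^k
x^4 ↦ 81/16 x^4
x^6 ↦ 729/64 x^6
applying this coordinatewise to f: exp(τθ) f = -(2187/128)x^6 + (27/4)x^4


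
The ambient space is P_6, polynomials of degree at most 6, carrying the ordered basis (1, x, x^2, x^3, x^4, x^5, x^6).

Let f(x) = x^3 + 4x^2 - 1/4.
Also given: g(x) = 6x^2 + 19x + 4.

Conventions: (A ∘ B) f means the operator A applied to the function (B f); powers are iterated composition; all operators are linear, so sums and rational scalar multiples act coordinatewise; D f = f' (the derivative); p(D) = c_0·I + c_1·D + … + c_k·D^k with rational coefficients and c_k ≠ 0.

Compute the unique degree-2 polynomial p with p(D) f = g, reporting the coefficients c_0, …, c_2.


c_0 = 0, c_1 = 2, c_2 = 1/2

D^0 f = x^3 + 4x^2 - 1/4
D^1 f = 3x^2 + 8x
D^2 f = 6x + 8
matching coefficients of g against c_0 f + c_1 Df + … from the top degree down determines the c_i
solution: c_0 = 0, c_1 = 2, c_2 = 1/2


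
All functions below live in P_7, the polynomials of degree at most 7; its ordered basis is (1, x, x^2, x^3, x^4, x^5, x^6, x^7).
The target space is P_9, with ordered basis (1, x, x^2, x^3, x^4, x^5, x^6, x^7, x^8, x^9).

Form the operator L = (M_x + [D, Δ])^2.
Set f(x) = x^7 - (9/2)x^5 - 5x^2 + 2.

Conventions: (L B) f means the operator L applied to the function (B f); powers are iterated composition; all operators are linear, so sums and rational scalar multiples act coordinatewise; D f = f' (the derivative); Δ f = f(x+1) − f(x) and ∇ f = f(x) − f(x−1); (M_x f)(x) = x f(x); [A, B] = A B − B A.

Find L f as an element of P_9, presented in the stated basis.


the image equals g(x) = x^9 - (9/2)x^7 - 5x^4 + 2x^2

M_x f = x^8 - (9/2)x^6 - 5x^3 + 2x
Δ f = 7x^6 + 21x^5 + (25/2)x^4 - 10x^3 - 24x^2 - (51/2)x - 17/2
D Δ f = 42x^5 + 105x^4 + 50x^3 - 30x^2 - 48x - 51/2
D f = 7x^6 - (45/2)x^4 - 10x
Δ D f = 42x^5 + 105x^4 + 50x^3 - 30x^2 - 48x - 51/2
[D, Δ] f = 0
(M_x + [D, Δ]) f = x^8 - (9/2)x^6 - 5x^3 + 2x
M_x (M_x + [D, Δ]) f = x^9 - (9/2)x^7 - 5x^4 + 2x^2
Δ (M_x + [D, Δ]) f = 8x^7 + 28x^6 + 29x^5 + (5/2)x^4 - 34x^3 - (109/2)x^2 - 34x - 13/2
D Δ (M_x + [D, Δ]) f = 56x^6 + 168x^5 + 145x^4 + 10x^3 - 102x^2 - 109x - 34
D (M_x + [D, Δ]) f = 8x^7 - 27x^5 - 15x^2 + 2
Δ D (M_x + [D, Δ]) f = 56x^6 + 168x^5 + 145x^4 + 10x^3 - 102x^2 - 109x - 34
[D, Δ] (M_x + [D, Δ]) f = 0
(M_x + [D, Δ]) (M_x + [D, Δ]) f = x^9 - (9/2)x^7 - 5x^4 + 2x^2


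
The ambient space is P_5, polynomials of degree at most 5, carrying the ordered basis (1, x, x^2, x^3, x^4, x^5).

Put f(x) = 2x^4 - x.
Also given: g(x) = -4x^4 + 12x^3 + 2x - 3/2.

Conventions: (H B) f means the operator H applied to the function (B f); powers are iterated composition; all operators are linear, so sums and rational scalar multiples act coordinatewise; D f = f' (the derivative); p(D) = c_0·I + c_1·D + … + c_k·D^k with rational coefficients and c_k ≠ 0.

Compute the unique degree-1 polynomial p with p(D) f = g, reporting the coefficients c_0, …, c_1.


p(D) = -2·I + (3/2)·D, i.e. c_0 = -2, c_1 = 3/2

D^0 f = 2x^4 - x
D^1 f = 8x^3 - 1
matching coefficients of g against c_0 f + c_1 Df + … from the top degree down determines the c_i
solution: c_0 = -2, c_1 = 3/2


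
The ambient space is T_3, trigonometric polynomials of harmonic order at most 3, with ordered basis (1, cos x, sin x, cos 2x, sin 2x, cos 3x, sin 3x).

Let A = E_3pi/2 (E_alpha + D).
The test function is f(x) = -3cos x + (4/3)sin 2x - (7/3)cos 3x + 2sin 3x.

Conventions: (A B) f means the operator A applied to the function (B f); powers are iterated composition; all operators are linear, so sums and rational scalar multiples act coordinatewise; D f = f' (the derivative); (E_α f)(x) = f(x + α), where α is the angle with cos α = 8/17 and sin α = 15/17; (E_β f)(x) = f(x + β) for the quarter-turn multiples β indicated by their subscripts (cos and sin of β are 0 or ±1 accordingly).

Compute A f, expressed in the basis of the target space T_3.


the image equals g(x) = -(96/17)cos x - (24/17)sin x - (3272/867)cos 2x + (644/867)sin 2x + (1380/289)cos 3x - (7040/867)sin 3x

E_alpha f = -(24/17)cos x + (45/17)sin x + (320/289)cos 2x - (644/867)sin 2x + (1838/867)cos 3x - (643/289)sin 3x
D f = 3sin x + (8/3)cos 2x + 6cos 3x + 7sin 3x
(E_alpha + D) f = -(24/17)cos x + (96/17)sin x + (3272/867)cos 2x - (644/867)sin 2x + (7040/867)cos 3x + (1380/289)sin 3x
E_3pi/2 (E_alpha + D) f = -(96/17)cos x - (24/17)sin x - (3272/867)cos 2x + (644/867)sin 2x + (1380/289)cos 3x - (7040/867)sin 3x


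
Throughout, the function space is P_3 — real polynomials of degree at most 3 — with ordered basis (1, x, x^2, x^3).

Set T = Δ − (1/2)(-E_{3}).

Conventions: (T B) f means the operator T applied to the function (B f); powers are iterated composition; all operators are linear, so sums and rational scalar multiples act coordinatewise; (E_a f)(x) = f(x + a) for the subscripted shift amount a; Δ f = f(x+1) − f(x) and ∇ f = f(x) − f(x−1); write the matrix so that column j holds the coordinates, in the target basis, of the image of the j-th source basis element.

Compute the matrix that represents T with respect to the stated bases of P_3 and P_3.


image of 1: 1/2
image of x: (1/2)x + 5/2
image of x^2: (1/2)x^2 + 5x + 11/2
image of x^3: (1/2)x^3 + (15/2)x^2 + (33/2)x + 29/2
each image's coordinates form column j of the matrix

the matrix is [[1/2, 5/2, 11/2, 29/2]; [0, 1/2, 5, 33/2]; [0, 0, 1/2, 15/2]; [0, 0, 0, 1/2]] (rows listed top to bottom)


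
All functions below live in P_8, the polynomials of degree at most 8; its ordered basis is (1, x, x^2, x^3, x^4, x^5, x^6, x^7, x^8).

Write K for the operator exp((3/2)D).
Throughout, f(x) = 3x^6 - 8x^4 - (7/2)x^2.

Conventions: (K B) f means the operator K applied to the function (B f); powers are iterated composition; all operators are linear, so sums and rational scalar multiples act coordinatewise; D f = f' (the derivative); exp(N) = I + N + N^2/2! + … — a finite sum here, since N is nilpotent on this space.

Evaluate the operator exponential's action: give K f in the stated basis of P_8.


order-1 term: 27x^5 - 48x^3 - (21/2)x
order-2 term: (405/4)x^4 - 108x^2 - 63/8
order-3 term: (405/2)x^3 - 108x
order-4 term: (3645/16)x^2 - 81/2
order-5 term: (2187/16)x
order-6 term: 2187/64
the series for exp((3/2)D) f terminates at order 6
exp((3/2)D) f = 3x^6 + 27x^5 + (373/4)x^4 + (309/2)x^3 + (1861/16)x^2 + (291/16)x - 909/64

the result is g(x) = 3x^6 + 27x^5 + (373/4)x^4 + (309/2)x^3 + (1861/16)x^2 + (291/16)x - 909/64
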